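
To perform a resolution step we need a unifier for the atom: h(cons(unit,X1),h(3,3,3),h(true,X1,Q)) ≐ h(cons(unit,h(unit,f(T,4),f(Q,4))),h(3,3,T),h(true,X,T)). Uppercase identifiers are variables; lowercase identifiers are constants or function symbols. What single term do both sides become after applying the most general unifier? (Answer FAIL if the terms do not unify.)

h(cons(unit,h(unit,f(3,4),f(3,4))),h(3,3,3),h(true,h(unit,f(3,4),f(3,4)),3))

Decompose h/3: cons(unit,X1) ≐ cons(unit,h(unit,f(T,4),f(Q,4))),  h(3,3,3) ≐ h(3,3,T),  h(true,X1,Q) ≐ h(true,X,T).
Decompose cons/2: unit ≐ unit,  X1 ≐ h(unit,f(T,4),f(Q,4)).
Delete trivial equation unit ≐ unit.
Bind X1 := h(unit,f(T,4),f(Q,4)); substituting into the one remaining equation that mentions X1 gives: h(true,h(unit,f(T,4),f(Q,4)),Q) ≐ h(true,X,T).
Decompose h/3: 3 ≐ 3,  3 ≐ 3,  3 ≐ T.
Delete trivial equation 3 ≐ 3.
Delete trivial equation 3 ≐ 3.
Bind T := 3; substituting into the remaining equation gives: h(true,h(unit,f(3,4),f(Q,4)),Q) ≐ h(true,X,3). Substituting into the earlier binding gives X1 := h(unit,f(3,4),f(Q,4)).
Decompose h/3: true ≐ true,  h(unit,f(3,4),f(Q,4)) ≐ X,  Q ≐ 3.
Delete trivial equation true ≐ true.
Bind X := h(unit,f(3,4),f(Q,4)); no other remaining equation mentions X.
Bind Q := 3. Substituting into the earlier bindings gives X1 := h(unit,f(3,4),f(3,4)), X := h(unit,f(3,4),f(3,4)).
Applying the MGU to either side gives h(cons(unit,h(unit,f(3,4),f(3,4))),h(3,3,3),h(true,h(unit,f(3,4),f(3,4)),3)).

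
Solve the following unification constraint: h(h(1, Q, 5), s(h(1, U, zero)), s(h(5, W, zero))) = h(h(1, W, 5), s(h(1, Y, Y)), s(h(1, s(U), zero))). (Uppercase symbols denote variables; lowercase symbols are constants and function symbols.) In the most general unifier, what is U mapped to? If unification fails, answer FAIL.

Decompose h/3: h(1, Q, 5) = h(1, W, 5),  s(h(1, U, zero)) = s(h(1, Y, Y)),  s(h(5, W, zero)) = s(h(1, s(U), zero)).
Decompose h/3: 1 = 1,  Q = W,  5 = 5.
Delete trivial equation 1 = 1.
Bind Q := W; no other remaining equation mentions Q.
Delete trivial equation 5 = 5.
Decompose s/1: h(1, U, zero) = h(1, Y, Y).
Decompose h/3: 1 = 1,  U = Y,  zero = Y.
Delete trivial equation 1 = 1.
Bind U := Y; substituting into the one remaining equation that mentions U gives: s(h(5, W, zero)) = s(h(1, s(Y), zero)).
Bind Y := zero; substituting into the remaining equation gives: s(h(5, W, zero)) = s(h(1, s(zero), zero)). Substituting into the earlier binding gives U := zero.
Decompose s/1: h(5, W, zero) = h(1, s(zero), zero).
Decompose h/3: 5 = 1,  W = s(zero),  zero = zero.
Clash: constants 5 and 1 differ; no unifier exists.

FAIL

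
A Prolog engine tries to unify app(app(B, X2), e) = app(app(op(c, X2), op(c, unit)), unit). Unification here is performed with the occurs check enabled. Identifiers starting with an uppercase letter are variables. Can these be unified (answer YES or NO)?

Decompose app/2: app(B, X2) = app(op(c, X2), op(c, unit)),  e = unit.
Decompose app/2: B = op(c, X2),  X2 = op(c, unit).
Bind B := op(c, X2); no other remaining equation mentions B.
Bind X2 := op(c, unit); no other remaining equation mentions X2. Substituting into the earlier binding gives B := op(c, op(c, unit)).
Clash: constants e and unit differ; no unifier exists.

NO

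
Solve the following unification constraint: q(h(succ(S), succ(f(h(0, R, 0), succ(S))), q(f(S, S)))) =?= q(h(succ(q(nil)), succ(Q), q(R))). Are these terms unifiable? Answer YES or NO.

YES

Decompose q/1: h(succ(S), succ(f(h(0, R, 0), succ(S))), q(f(S, S))) =?= h(succ(q(nil)), succ(Q), q(R)).
Decompose h/3: succ(S) =?= succ(q(nil)),  succ(f(h(0, R, 0), succ(S))) =?= succ(Q),  q(f(S, S)) =?= q(R).
Decompose succ/1: S =?= q(nil).
Bind S := q(nil); substituting into the remaining equations gives: succ(f(h(0, R, 0), succ(q(nil)))) =?= succ(Q),  q(f(q(nil), q(nil))) =?= q(R).
Decompose succ/1: f(h(0, R, 0), succ(q(nil))) =?= Q.
Bind Q := f(h(0, R, 0), succ(q(nil))); no other remaining equation mentions Q.
Decompose q/1: f(q(nil), q(nil)) =?= R.
Bind R := f(q(nil), q(nil)). Substituting into the earlier binding gives Q := f(h(0, f(q(nil), q(nil)), 0), succ(q(nil))).
No equations remain and no clash or occurs-check failure arose, so a unifier exists.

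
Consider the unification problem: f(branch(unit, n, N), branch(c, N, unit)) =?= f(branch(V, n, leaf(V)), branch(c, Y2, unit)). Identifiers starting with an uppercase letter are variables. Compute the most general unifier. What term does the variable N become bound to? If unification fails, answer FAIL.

leaf(unit)

Decompose f/2: branch(unit, n, N) =?= branch(V, n, leaf(V)),  branch(c, N, unit) =?= branch(c, Y2, unit).
Decompose branch/3: unit =?= V,  n =?= n,  N =?= leaf(V).
Bind V := unit; substituting into the one remaining equation that mentions V gives: N =?= leaf(unit).
Delete trivial equation n =?= n.
Bind N := leaf(unit); substituting into the remaining equation gives: branch(c, leaf(unit), unit) =?= branch(c, Y2, unit).
Decompose branch/3: c =?= c,  leaf(unit) =?= Y2,  unit =?= unit.
Delete trivial equation c =?= c.
Bind Y2 := leaf(unit); no other remaining equation mentions Y2.
Delete trivial equation unit =?= unit.
MGU = { V ↦ unit, N ↦ leaf(unit), Y2 ↦ leaf(unit) }, so N ↦ leaf(unit).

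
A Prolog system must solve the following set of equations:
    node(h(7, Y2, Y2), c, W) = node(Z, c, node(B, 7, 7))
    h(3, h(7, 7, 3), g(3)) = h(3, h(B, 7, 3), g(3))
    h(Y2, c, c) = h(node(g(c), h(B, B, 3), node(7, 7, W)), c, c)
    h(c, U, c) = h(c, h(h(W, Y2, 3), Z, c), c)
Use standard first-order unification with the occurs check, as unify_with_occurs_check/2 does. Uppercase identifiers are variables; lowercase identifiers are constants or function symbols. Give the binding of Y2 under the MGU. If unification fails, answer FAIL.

Decompose node/3: h(7, Y2, Y2) = Z,  c = c,  W = node(B, 7, 7).
Bind Z := h(7, Y2, Y2); substituting into the one remaining equation that mentions Z gives: h(c, U, c) = h(c, h(h(W, Y2, 3), h(7, Y2, Y2), c), c).
Delete trivial equation c = c.
Bind W := node(B, 7, 7); substituting into the 2 remaining equations that mention W gives: h(Y2, c, c) = h(node(g(c), h(B, B, 3), node(7, 7, node(B, 7, 7))), c, c),  h(c, U, c) = h(c, h(h(node(B, 7, 7), Y2, 3), h(7, Y2, Y2), c), c).
Decompose h/3: 3 = 3,  h(7, 7, 3) = h(B, 7, 3),  g(3) = g(3).
Delete trivial equation 3 = 3.
Decompose h/3: 7 = B,  7 = 7,  3 = 3.
Bind B := 7; substituting into the 2 remaining equations that mention B gives: h(Y2, c, c) = h(node(g(c), h(7, 7, 3), node(7, 7, node(7, 7, 7))), c, c),  h(c, U, c) = h(c, h(h(node(7, 7, 7), Y2, 3), h(7, Y2, Y2), c), c). Substituting into the earlier binding gives W := node(7, 7, 7).
Delete trivial equation 7 = 7.
Delete trivial equation 3 = 3.
Delete trivial equation g(3) = g(3).
Decompose h/3: Y2 = node(g(c), h(7, 7, 3), node(7, 7, node(7, 7, 7))),  c = c,  c = c.
Bind Y2 := node(g(c), h(7, 7, 3), node(7, 7, node(7, 7, 7))); substituting into the one remaining equation that mentions Y2 gives: h(c, U, c) = h(c, h(h(node(7, 7, 7), node(g(c), h(7, 7, 3), node(7, 7, node(7, 7, 7))), 3), h(7, node(g(c), h(7, 7, 3), node(7, 7, node(7, 7, 7))), node(g(c), h(7, 7, 3), node(7, 7, node(7, 7, 7)))), c), c). Substituting into the earlier binding gives Z := h(7, node(g(c), h(7, 7, 3), node(7, 7, node(7, 7, 7))), node(g(c), h(7, 7, 3), node(7, 7, node(7, 7, 7)))).
Delete trivial equation c = c.
Delete trivial equation c = c.
Decompose h/3: c = c,  U = h(h(node(7, 7, 7), node(g(c), h(7, 7, 3), node(7, 7, node(7, 7, 7))), 3), h(7, node(g(c), h(7, 7, 3), node(7, 7, node(7, 7, 7))), node(g(c), h(7, 7, 3), node(7, 7, node(7, 7, 7)))), c),  c = c.
Delete trivial equation c = c.
Bind U := h(h(node(7, 7, 7), node(g(c), h(7, 7, 3), node(7, 7, node(7, 7, 7))), 3), h(7, node(g(c), h(7, 7, 3), node(7, 7, node(7, 7, 7))), node(g(c), h(7, 7, 3), node(7, 7, node(7, 7, 7)))), c); no other remaining equation mentions U.
Delete trivial equation c = c.
MGU = { Z = h(7, node(g(c), h(7, 7, 3), node(7, 7, node(7, 7, 7))), node(g(c), h(7, 7, 3), node(7, 7, node(7, 7, 7)))), W = node(7, 7, 7), B = 7, Y2 = node(g(c), h(7, 7, 3), node(7, 7, node(7, 7, 7))), U = h(h(node(7, 7, 7), node(g(c), h(7, 7, 3), node(7, 7, node(7, 7, 7))), 3), h(7, node(g(c), h(7, 7, 3), node(7, 7, node(7, 7, 7))), node(g(c), h(7, 7, 3), node(7, 7, node(7, 7, 7)))), c) }, so Y2 = node(g(c), h(7, 7, 3), node(7, 7, node(7, 7, 7))).

node(g(c), h(7, 7, 3), node(7, 7, node(7, 7, 7)))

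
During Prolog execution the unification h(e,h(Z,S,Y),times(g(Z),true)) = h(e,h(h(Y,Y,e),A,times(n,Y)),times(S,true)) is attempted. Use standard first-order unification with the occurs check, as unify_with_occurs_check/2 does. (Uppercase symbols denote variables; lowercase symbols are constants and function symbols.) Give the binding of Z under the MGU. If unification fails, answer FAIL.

FAIL

Decompose h/3: e = e,  h(Z,S,Y) = h(h(Y,Y,e),A,times(n,Y)),  times(g(Z),true) = times(S,true).
Delete trivial equation e = e.
Decompose h/3: Z = h(Y,Y,e),  S = A,  Y = times(n,Y).
Bind Z := h(Y,Y,e); substituting into the one remaining equation that mentions Z gives: times(g(h(Y,Y,e)),true) = times(S,true).
Bind S := A; substituting into the one remaining equation that mentions S gives: times(g(h(Y,Y,e)),true) = times(A,true).
Occurs check fails: Y occurs in times(n,Y); the equation Y = times(n,Y) has no finite solution.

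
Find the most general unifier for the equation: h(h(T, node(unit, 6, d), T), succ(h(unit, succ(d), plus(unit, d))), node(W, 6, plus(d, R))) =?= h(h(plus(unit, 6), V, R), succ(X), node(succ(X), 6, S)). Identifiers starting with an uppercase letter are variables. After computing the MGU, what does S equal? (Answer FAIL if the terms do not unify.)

plus(d, plus(unit, 6))

Decompose h/3: h(T, node(unit, 6, d), T) =?= h(plus(unit, 6), V, R),  succ(h(unit, succ(d), plus(unit, d))) =?= succ(X),  node(W, 6, plus(d, R)) =?= node(succ(X), 6, S).
Decompose h/3: T =?= plus(unit, 6),  node(unit, 6, d) =?= V,  T =?= R.
Bind T := plus(unit, 6); substituting into the one remaining equation that mentions T gives: plus(unit, 6) =?= R.
Bind V := node(unit, 6, d); no other remaining equation mentions V.
Bind R := plus(unit, 6); substituting into the one remaining equation that mentions R gives: node(W, 6, plus(d, plus(unit, 6))) =?= node(succ(X), 6, S).
Decompose succ/1: h(unit, succ(d), plus(unit, d)) =?= X.
Bind X := h(unit, succ(d), plus(unit, d)); substituting into the remaining equation gives: node(W, 6, plus(d, plus(unit, 6))) =?= node(succ(h(unit, succ(d), plus(unit, d))), 6, S).
Decompose node/3: W =?= succ(h(unit, succ(d), plus(unit, d))),  6 =?= 6,  plus(d, plus(unit, 6)) =?= S.
Bind W := succ(h(unit, succ(d), plus(unit, d))); no other remaining equation mentions W.
Delete trivial equation 6 =?= 6.
Bind S := plus(d, plus(unit, 6)).
MGU = { T := plus(unit, 6), V := node(unit, 6, d), R := plus(unit, 6), X := h(unit, succ(d), plus(unit, d)), W := succ(h(unit, succ(d), plus(unit, d))), S := plus(d, plus(unit, 6)) }, so S := plus(d, plus(unit, 6)).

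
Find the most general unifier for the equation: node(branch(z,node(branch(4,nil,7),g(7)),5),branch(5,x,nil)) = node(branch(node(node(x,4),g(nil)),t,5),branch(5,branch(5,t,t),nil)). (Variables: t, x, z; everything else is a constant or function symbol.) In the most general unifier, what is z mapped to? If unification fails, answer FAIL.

node(node(branch(5,node(branch(4,nil,7),g(7)),node(branch(4,nil,7),g(7))),4),g(nil))

Decompose node/2: branch(z,node(branch(4,nil,7),g(7)),5) = branch(node(node(x,4),g(nil)),t,5),  branch(5,x,nil) = branch(5,branch(5,t,t),nil).
Decompose branch/3: z = node(node(x,4),g(nil)),  node(branch(4,nil,7),g(7)) = t,  5 = 5.
Bind z := node(node(x,4),g(nil)); no other remaining equation mentions z.
Bind t := node(branch(4,nil,7),g(7)); substituting into the one remaining equation that mentions t gives: branch(5,x,nil) = branch(5,branch(5,node(branch(4,nil,7),g(7)),node(branch(4,nil,7),g(7))),nil).
Delete trivial equation 5 = 5.
Decompose branch/3: 5 = 5,  x = branch(5,node(branch(4,nil,7),g(7)),node(branch(4,nil,7),g(7))),  nil = nil.
Delete trivial equation 5 = 5.
Bind x := branch(5,node(branch(4,nil,7),g(7)),node(branch(4,nil,7),g(7))); no other remaining equation mentions x. Substituting into the earlier binding gives z := node(node(branch(5,node(branch(4,nil,7),g(7)),node(branch(4,nil,7),g(7))),4),g(nil)).
Delete trivial equation nil = nil.
MGU = { z -> node(node(branch(5,node(branch(4,nil,7),g(7)),node(branch(4,nil,7),g(7))),4),g(nil)), t -> node(branch(4,nil,7),g(7)), x -> branch(5,node(branch(4,nil,7),g(7)),node(branch(4,nil,7),g(7))) }, so z -> node(node(branch(5,node(branch(4,nil,7),g(7)),node(branch(4,nil,7),g(7))),4),g(nil)).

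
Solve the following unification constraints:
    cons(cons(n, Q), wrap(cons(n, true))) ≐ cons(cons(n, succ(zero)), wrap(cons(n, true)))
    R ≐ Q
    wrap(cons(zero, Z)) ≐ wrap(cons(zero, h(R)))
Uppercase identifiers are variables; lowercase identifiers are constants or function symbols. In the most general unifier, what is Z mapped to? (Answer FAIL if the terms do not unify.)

Decompose cons/2: cons(n, Q) ≐ cons(n, succ(zero)),  wrap(cons(n, true)) ≐ wrap(cons(n, true)).
Decompose cons/2: n ≐ n,  Q ≐ succ(zero).
Delete trivial equation n ≐ n.
Bind Q := succ(zero); substituting into the one remaining equation that mentions Q gives: R ≐ succ(zero).
Delete trivial equation wrap(cons(n, true)) ≐ wrap(cons(n, true)).
Bind R := succ(zero); substituting into the remaining equation gives: wrap(cons(zero, Z)) ≐ wrap(cons(zero, h(succ(zero)))).
Decompose wrap/1: cons(zero, Z) ≐ cons(zero, h(succ(zero))).
Decompose cons/2: zero ≐ zero,  Z ≐ h(succ(zero)).
Delete trivial equation zero ≐ zero.
Bind Z := h(succ(zero)).
MGU = { Q ↦ succ(zero), R ↦ succ(zero), Z ↦ h(succ(zero)) }, so Z ↦ h(succ(zero)).

h(succ(zero))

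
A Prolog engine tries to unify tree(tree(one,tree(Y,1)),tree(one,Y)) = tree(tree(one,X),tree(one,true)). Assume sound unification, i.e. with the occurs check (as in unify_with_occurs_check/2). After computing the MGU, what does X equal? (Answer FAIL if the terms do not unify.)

tree(true,1)

Decompose tree/2: tree(one,tree(Y,1)) = tree(one,X),  tree(one,Y) = tree(one,true).
Decompose tree/2: one = one,  tree(Y,1) = X.
Delete trivial equation one = one.
Bind X := tree(Y,1); no other remaining equation mentions X.
Decompose tree/2: one = one,  Y = true.
Delete trivial equation one = one.
Bind Y := true. Substituting into the earlier binding gives X := tree(true,1).
MGU = { X = tree(true,1), Y = true }, so X = tree(true,1).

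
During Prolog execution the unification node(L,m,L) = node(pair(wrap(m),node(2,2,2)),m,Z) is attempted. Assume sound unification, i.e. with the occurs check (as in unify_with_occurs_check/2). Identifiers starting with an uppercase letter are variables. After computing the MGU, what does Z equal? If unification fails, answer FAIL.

Decompose node/3: L = pair(wrap(m),node(2,2,2)),  m = m,  L = Z.
Bind L := pair(wrap(m),node(2,2,2)); substituting into the one remaining equation that mentions L gives: pair(wrap(m),node(2,2,2)) = Z.
Delete trivial equation m = m.
Bind Z := pair(wrap(m),node(2,2,2)).
MGU = { L ↦ pair(wrap(m),node(2,2,2)), Z ↦ pair(wrap(m),node(2,2,2)) }, so Z ↦ pair(wrap(m),node(2,2,2)).

pair(wrap(m),node(2,2,2))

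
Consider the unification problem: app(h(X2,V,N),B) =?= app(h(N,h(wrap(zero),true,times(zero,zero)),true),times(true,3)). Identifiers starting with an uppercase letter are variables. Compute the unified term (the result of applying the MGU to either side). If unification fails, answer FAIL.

app(h(true,h(wrap(zero),true,times(zero,zero)),true),times(true,3))

Decompose app/2: h(X2,V,N) =?= h(N,h(wrap(zero),true,times(zero,zero)),true),  B =?= times(true,3).
Decompose h/3: X2 =?= N,  V =?= h(wrap(zero),true,times(zero,zero)),  N =?= true.
Bind X2 := N; no other remaining equation mentions X2.
Bind V := h(wrap(zero),true,times(zero,zero)); no other remaining equation mentions V.
Bind N := true; no other remaining equation mentions N. Substituting into the earlier binding gives X2 := true.
Bind B := times(true,3).
Applying the MGU to either side gives app(h(true,h(wrap(zero),true,times(zero,zero)),true),times(true,3)).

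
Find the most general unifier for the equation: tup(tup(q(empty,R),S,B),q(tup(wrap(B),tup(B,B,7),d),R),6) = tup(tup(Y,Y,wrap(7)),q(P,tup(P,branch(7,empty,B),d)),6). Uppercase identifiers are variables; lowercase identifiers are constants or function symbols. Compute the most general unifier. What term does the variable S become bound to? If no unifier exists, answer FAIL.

q(empty,tup(tup(wrap(wrap(7)),tup(wrap(7),wrap(7),7),d),branch(7,empty,wrap(7)),d))

Decompose tup/3: tup(q(empty,R),S,B) = tup(Y,Y,wrap(7)),  q(tup(wrap(B),tup(B,B,7),d),R) = q(P,tup(P,branch(7,empty,B),d)),  6 = 6.
Decompose tup/3: q(empty,R) = Y,  S = Y,  B = wrap(7).
Bind Y := q(empty,R); substituting into the one remaining equation that mentions Y gives: S = q(empty,R).
Bind S := q(empty,R); no other remaining equation mentions S.
Bind B := wrap(7); substituting into the one remaining equation that mentions B gives: q(tup(wrap(wrap(7)),tup(wrap(7),wrap(7),7),d),R) = q(P,tup(P,branch(7,empty,wrap(7)),d)).
Decompose q/2: tup(wrap(wrap(7)),tup(wrap(7),wrap(7),7),d) = P,  R = tup(P,branch(7,empty,wrap(7)),d).
Bind P := tup(wrap(wrap(7)),tup(wrap(7),wrap(7),7),d); substituting into the one remaining equation that mentions P gives: R = tup(tup(wrap(wrap(7)),tup(wrap(7),wrap(7),7),d),branch(7,empty,wrap(7)),d).
Bind R := tup(tup(wrap(wrap(7)),tup(wrap(7),wrap(7),7),d),branch(7,empty,wrap(7)),d); no other remaining equation mentions R. Substituting into the earlier bindings gives Y := q(empty,tup(tup(wrap(wrap(7)),tup(wrap(7),wrap(7),7),d),branch(7,empty,wrap(7)),d)), S := q(empty,tup(tup(wrap(wrap(7)),tup(wrap(7),wrap(7),7),d),branch(7,empty,wrap(7)),d)).
Delete trivial equation 6 = 6.
MGU = { Y := q(empty,tup(tup(wrap(wrap(7)),tup(wrap(7),wrap(7),7),d),branch(7,empty,wrap(7)),d)), S := q(empty,tup(tup(wrap(wrap(7)),tup(wrap(7),wrap(7),7),d),branch(7,empty,wrap(7)),d)), B := wrap(7), P := tup(wrap(wrap(7)),tup(wrap(7),wrap(7),7),d), R := tup(tup(wrap(wrap(7)),tup(wrap(7),wrap(7),7),d),branch(7,empty,wrap(7)),d) }, so S := q(empty,tup(tup(wrap(wrap(7)),tup(wrap(7),wrap(7),7),d),branch(7,empty,wrap(7)),d)).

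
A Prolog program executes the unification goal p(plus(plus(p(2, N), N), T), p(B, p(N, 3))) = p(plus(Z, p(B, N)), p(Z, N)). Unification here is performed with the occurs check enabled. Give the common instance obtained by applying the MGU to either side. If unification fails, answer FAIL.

FAIL

Decompose p/2: plus(plus(p(2, N), N), T) = plus(Z, p(B, N)),  p(B, p(N, 3)) = p(Z, N).
Decompose plus/2: plus(p(2, N), N) = Z,  T = p(B, N).
Bind Z := plus(p(2, N), N); substituting into the one remaining equation that mentions Z gives: p(B, p(N, 3)) = p(plus(p(2, N), N), N).
Bind T := p(B, N); no other remaining equation mentions T.
Decompose p/2: B = plus(p(2, N), N),  p(N, 3) = N.
Bind B := plus(p(2, N), N); no other remaining equation mentions B. Substituting into the earlier binding gives T := p(plus(p(2, N), N), N).
Occurs check fails: N occurs in p(N, 3); the equation N = p(N, 3) has no finite solution.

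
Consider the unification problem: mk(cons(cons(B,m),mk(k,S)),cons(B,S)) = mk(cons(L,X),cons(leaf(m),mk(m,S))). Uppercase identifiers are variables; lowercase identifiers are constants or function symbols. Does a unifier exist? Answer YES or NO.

Decompose mk/2: cons(cons(B,m),mk(k,S)) = cons(L,X),  cons(B,S) = cons(leaf(m),mk(m,S)).
Decompose cons/2: cons(B,m) = L,  mk(k,S) = X.
Bind L := cons(B,m); no other remaining equation mentions L.
Bind X := mk(k,S); no other remaining equation mentions X.
Decompose cons/2: B = leaf(m),  S = mk(m,S).
Bind B := leaf(m); no other remaining equation mentions B. Substituting into the earlier binding gives L := cons(leaf(m),m).
Occurs check fails: S occurs in mk(m,S); the equation S = mk(m,S) has no finite solution.

NO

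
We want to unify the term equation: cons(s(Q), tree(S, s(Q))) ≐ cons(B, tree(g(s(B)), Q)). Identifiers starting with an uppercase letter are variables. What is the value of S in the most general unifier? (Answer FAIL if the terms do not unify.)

Decompose cons/2: s(Q) ≐ B,  tree(S, s(Q)) ≐ tree(g(s(B)), Q).
Bind B := s(Q); substituting into the remaining equation gives: tree(S, s(Q)) ≐ tree(g(s(s(Q))), Q).
Decompose tree/2: S ≐ g(s(s(Q))),  s(Q) ≐ Q.
Bind S := g(s(s(Q))); no other remaining equation mentions S.
Occurs check fails: Q occurs in s(Q); the equation Q ≐ s(Q) has no finite solution.

FAIL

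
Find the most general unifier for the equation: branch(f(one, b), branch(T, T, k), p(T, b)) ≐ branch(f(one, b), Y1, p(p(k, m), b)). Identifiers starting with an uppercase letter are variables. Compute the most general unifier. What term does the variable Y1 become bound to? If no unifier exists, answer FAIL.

Decompose branch/3: f(one, b) ≐ f(one, b),  branch(T, T, k) ≐ Y1,  p(T, b) ≐ p(p(k, m), b).
Delete trivial equation f(one, b) ≐ f(one, b).
Bind Y1 := branch(T, T, k); no other remaining equation mentions Y1.
Decompose p/2: T ≐ p(k, m),  b ≐ b.
Bind T := p(k, m); no other remaining equation mentions T. Substituting into the earlier binding gives Y1 := branch(p(k, m), p(k, m), k).
Delete trivial equation b ≐ b.
MGU = { Y1 -> branch(p(k, m), p(k, m), k), T -> p(k, m) }, so Y1 -> branch(p(k, m), p(k, m), k).

branch(p(k, m), p(k, m), k)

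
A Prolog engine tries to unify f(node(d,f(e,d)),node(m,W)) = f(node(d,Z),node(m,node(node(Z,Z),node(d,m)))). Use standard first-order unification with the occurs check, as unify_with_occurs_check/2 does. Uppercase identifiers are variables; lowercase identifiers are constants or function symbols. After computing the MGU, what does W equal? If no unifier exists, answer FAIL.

Decompose f/2: node(d,f(e,d)) = node(d,Z),  node(m,W) = node(m,node(node(Z,Z),node(d,m))).
Decompose node/2: d = d,  f(e,d) = Z.
Delete trivial equation d = d.
Bind Z := f(e,d); substituting into the remaining equation gives: node(m,W) = node(m,node(node(f(e,d),f(e,d)),node(d,m))).
Decompose node/2: m = m,  W = node(node(f(e,d),f(e,d)),node(d,m)).
Delete trivial equation m = m.
Bind W := node(node(f(e,d),f(e,d)),node(d,m)).
MGU = { Z = f(e,d), W = node(node(f(e,d),f(e,d)),node(d,m)) }, so W = node(node(f(e,d),f(e,d)),node(d,m)).

node(node(f(e,d),f(e,d)),node(d,m))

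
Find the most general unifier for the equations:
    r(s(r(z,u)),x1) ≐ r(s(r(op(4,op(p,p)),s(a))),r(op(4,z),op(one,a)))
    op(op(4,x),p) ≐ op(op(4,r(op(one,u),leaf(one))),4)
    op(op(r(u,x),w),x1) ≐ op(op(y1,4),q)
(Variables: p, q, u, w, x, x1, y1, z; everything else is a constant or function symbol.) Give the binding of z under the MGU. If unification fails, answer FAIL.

op(4,op(4,4))

Decompose r/2: s(r(z,u)) ≐ s(r(op(4,op(p,p)),s(a))),  x1 ≐ r(op(4,z),op(one,a)).
Decompose s/1: r(z,u) ≐ r(op(4,op(p,p)),s(a)).
Decompose r/2: z ≐ op(4,op(p,p)),  u ≐ s(a).
Bind z := op(4,op(p,p)); substituting into the one remaining equation that mentions z gives: x1 ≐ r(op(4,op(4,op(p,p))),op(one,a)).
Bind u := s(a); substituting into the 2 remaining equations that mention u gives: op(op(4,x),p) ≐ op(op(4,r(op(one,s(a)),leaf(one))),4),  op(op(r(s(a),x),w),x1) ≐ op(op(y1,4),q).
Bind x1 := r(op(4,op(4,op(p,p))),op(one,a)); substituting into the one remaining equation that mentions x1 gives: op(op(r(s(a),x),w),r(op(4,op(4,op(p,p))),op(one,a))) ≐ op(op(y1,4),q).
Decompose op/2: op(4,x) ≐ op(4,r(op(one,s(a)),leaf(one))),  p ≐ 4.
Decompose op/2: 4 ≐ 4,  x ≐ r(op(one,s(a)),leaf(one)).
Delete trivial equation 4 ≐ 4.
Bind x := r(op(one,s(a)),leaf(one)); substituting into the one remaining equation that mentions x gives: op(op(r(s(a),r(op(one,s(a)),leaf(one))),w),r(op(4,op(4,op(p,p))),op(one,a))) ≐ op(op(y1,4),q).
Bind p := 4; substituting into the remaining equation gives: op(op(r(s(a),r(op(one,s(a)),leaf(one))),w),r(op(4,op(4,op(4,4))),op(one,a))) ≐ op(op(y1,4),q). Substituting into the earlier bindings gives z := op(4,op(4,4)), x1 := r(op(4,op(4,op(4,4))),op(one,a)).
Decompose op/2: op(r(s(a),r(op(one,s(a)),leaf(one))),w) ≐ op(y1,4),  r(op(4,op(4,op(4,4))),op(one,a)) ≐ q.
Decompose op/2: r(s(a),r(op(one,s(a)),leaf(one))) ≐ y1,  w ≐ 4.
Bind y1 := r(s(a),r(op(one,s(a)),leaf(one))); no other remaining equation mentions y1.
Bind w := 4; no other remaining equation mentions w.
Bind q := r(op(4,op(4,op(4,4))),op(one,a)).
MGU = { z := op(4,op(4,4)), u := s(a), x1 := r(op(4,op(4,op(4,4))),op(one,a)), x := r(op(one,s(a)),leaf(one)), p := 4, y1 := r(s(a),r(op(one,s(a)),leaf(one))), w := 4, q := r(op(4,op(4,op(4,4))),op(one,a)) }, so z := op(4,op(4,4)).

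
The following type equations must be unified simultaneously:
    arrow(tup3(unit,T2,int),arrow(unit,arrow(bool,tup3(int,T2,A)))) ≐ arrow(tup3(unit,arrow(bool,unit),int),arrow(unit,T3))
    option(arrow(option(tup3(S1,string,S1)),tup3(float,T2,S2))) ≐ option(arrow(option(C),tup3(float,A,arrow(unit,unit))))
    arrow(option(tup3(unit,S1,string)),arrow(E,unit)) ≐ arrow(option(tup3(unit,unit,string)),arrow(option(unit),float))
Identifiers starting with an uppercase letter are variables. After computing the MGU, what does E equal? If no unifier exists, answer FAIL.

FAIL

Decompose arrow/2: tup3(unit,T2,int) ≐ tup3(unit,arrow(bool,unit),int),  arrow(unit,arrow(bool,tup3(int,T2,A))) ≐ arrow(unit,T3).
Decompose tup3/3: unit ≐ unit,  T2 ≐ arrow(bool,unit),  int ≐ int.
Delete trivial equation unit ≐ unit.
Bind T2 := arrow(bool,unit); substituting into the 2 remaining equations that mention T2 gives: arrow(unit,arrow(bool,tup3(int,arrow(bool,unit),A))) ≐ arrow(unit,T3),  option(arrow(option(tup3(S1,string,S1)),tup3(float,arrow(bool,unit),S2))) ≐ option(arrow(option(C),tup3(float,A,arrow(unit,unit)))).
Delete trivial equation int ≐ int.
Decompose arrow/2: unit ≐ unit,  arrow(bool,tup3(int,arrow(bool,unit),A)) ≐ T3.
Delete trivial equation unit ≐ unit.
Bind T3 := arrow(bool,tup3(int,arrow(bool,unit),A)); no other remaining equation mentions T3.
Decompose option/1: arrow(option(tup3(S1,string,S1)),tup3(float,arrow(bool,unit),S2)) ≐ arrow(option(C),tup3(float,A,arrow(unit,unit))).
Decompose arrow/2: option(tup3(S1,string,S1)) ≐ option(C),  tup3(float,arrow(bool,unit),S2) ≐ tup3(float,A,arrow(unit,unit)).
Decompose option/1: tup3(S1,string,S1) ≐ C.
Bind C := tup3(S1,string,S1); no other remaining equation mentions C.
Decompose tup3/3: float ≐ float,  arrow(bool,unit) ≐ A,  S2 ≐ arrow(unit,unit).
Delete trivial equation float ≐ float.
Bind A := arrow(bool,unit); no other remaining equation mentions A. Substituting into the earlier binding gives T3 := arrow(bool,tup3(int,arrow(bool,unit),arrow(bool,unit))).
Bind S2 := arrow(unit,unit); no other remaining equation mentions S2.
Decompose arrow/2: option(tup3(unit,S1,string)) ≐ option(tup3(unit,unit,string)),  arrow(E,unit) ≐ arrow(option(unit),float).
Decompose option/1: tup3(unit,S1,string) ≐ tup3(unit,unit,string).
Decompose tup3/3: unit ≐ unit,  S1 ≐ unit,  string ≐ string.
Delete trivial equation unit ≐ unit.
Bind S1 := unit; no other remaining equation mentions S1. Substituting into the earlier binding gives C := tup3(unit,string,unit).
Delete trivial equation string ≐ string.
Decompose arrow/2: E ≐ option(unit),  unit ≐ float.
Bind E := option(unit); no other remaining equation mentions E.
Clash: constants unit and float differ; no unifier exists.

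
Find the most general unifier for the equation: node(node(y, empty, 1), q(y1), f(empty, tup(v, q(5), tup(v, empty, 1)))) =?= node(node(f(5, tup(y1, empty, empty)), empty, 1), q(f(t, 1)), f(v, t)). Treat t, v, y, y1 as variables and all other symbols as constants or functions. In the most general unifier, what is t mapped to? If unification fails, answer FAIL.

Decompose node/3: node(y, empty, 1) =?= node(f(5, tup(y1, empty, empty)), empty, 1),  q(y1) =?= q(f(t, 1)),  f(empty, tup(v, q(5), tup(v, empty, 1))) =?= f(v, t).
Decompose node/3: y =?= f(5, tup(y1, empty, empty)),  empty =?= empty,  1 =?= 1.
Bind y := f(5, tup(y1, empty, empty)); no other remaining equation mentions y.
Delete trivial equation empty =?= empty.
Delete trivial equation 1 =?= 1.
Decompose q/1: y1 =?= f(t, 1).
Bind y1 := f(t, 1); no other remaining equation mentions y1. Substituting into the earlier binding gives y := f(5, tup(f(t, 1), empty, empty)).
Decompose f/2: empty =?= v,  tup(v, q(5), tup(v, empty, 1)) =?= t.
Bind v := empty; substituting into the remaining equation gives: tup(empty, q(5), tup(empty, empty, 1)) =?= t.
Bind t := tup(empty, q(5), tup(empty, empty, 1)). Substituting into the earlier bindings gives y := f(5, tup(f(tup(empty, q(5), tup(empty, empty, 1)), 1), empty, empty)), y1 := f(tup(empty, q(5), tup(empty, empty, 1)), 1).
MGU = { y -> f(5, tup(f(tup(empty, q(5), tup(empty, empty, 1)), 1), empty, empty)), y1 -> f(tup(empty, q(5), tup(empty, empty, 1)), 1), v -> empty, t -> tup(empty, q(5), tup(empty, empty, 1)) }, so t -> tup(empty, q(5), tup(empty, empty, 1)).

tup(empty, q(5), tup(empty, empty, 1))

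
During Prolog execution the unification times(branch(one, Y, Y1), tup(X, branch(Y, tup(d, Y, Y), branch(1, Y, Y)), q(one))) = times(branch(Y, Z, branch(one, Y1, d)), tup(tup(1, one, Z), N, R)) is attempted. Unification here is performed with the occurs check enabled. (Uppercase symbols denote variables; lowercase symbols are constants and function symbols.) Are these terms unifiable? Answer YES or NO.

NO

Decompose times/2: branch(one, Y, Y1) = branch(Y, Z, branch(one, Y1, d)),  tup(X, branch(Y, tup(d, Y, Y), branch(1, Y, Y)), q(one)) = tup(tup(1, one, Z), N, R).
Decompose branch/3: one = Y,  Y = Z,  Y1 = branch(one, Y1, d).
Bind Y := one; substituting into the 2 remaining equations that mention Y gives: one = Z,  tup(X, branch(one, tup(d, one, one), branch(1, one, one)), q(one)) = tup(tup(1, one, Z), N, R).
Bind Z := one; substituting into the one remaining equation that mentions Z gives: tup(X, branch(one, tup(d, one, one), branch(1, one, one)), q(one)) = tup(tup(1, one, one), N, R).
Occurs check fails: Y1 occurs in branch(one, Y1, d); the equation Y1 = branch(one, Y1, d) has no finite solution.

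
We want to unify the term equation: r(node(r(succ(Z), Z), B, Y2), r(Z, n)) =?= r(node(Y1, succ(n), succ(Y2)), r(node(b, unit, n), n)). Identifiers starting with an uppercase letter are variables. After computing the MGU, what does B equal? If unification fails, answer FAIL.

FAIL

Decompose r/2: node(r(succ(Z), Z), B, Y2) =?= node(Y1, succ(n), succ(Y2)),  r(Z, n) =?= r(node(b, unit, n), n).
Decompose node/3: r(succ(Z), Z) =?= Y1,  B =?= succ(n),  Y2 =?= succ(Y2).
Bind Y1 := r(succ(Z), Z); no other remaining equation mentions Y1.
Bind B := succ(n); no other remaining equation mentions B.
Occurs check fails: Y2 occurs in succ(Y2); the equation Y2 =?= succ(Y2) has no finite solution.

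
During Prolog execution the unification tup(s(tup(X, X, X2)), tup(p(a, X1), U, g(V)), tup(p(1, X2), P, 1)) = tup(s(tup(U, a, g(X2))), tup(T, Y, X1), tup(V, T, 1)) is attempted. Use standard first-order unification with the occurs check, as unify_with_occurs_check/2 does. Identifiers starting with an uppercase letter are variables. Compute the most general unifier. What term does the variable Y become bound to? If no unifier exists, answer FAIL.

Decompose tup/3: s(tup(X, X, X2)) = s(tup(U, a, g(X2))),  tup(p(a, X1), U, g(V)) = tup(T, Y, X1),  tup(p(1, X2), P, 1) = tup(V, T, 1).
Decompose s/1: tup(X, X, X2) = tup(U, a, g(X2)).
Decompose tup/3: X = U,  X = a,  X2 = g(X2).
Bind X := U; substituting into the one remaining equation that mentions X gives: U = a.
Bind U := a; substituting into the one remaining equation that mentions U gives: tup(p(a, X1), a, g(V)) = tup(T, Y, X1). Substituting into the earlier binding gives X := a.
Occurs check fails: X2 occurs in g(X2); the equation X2 = g(X2) has no finite solution.

FAIL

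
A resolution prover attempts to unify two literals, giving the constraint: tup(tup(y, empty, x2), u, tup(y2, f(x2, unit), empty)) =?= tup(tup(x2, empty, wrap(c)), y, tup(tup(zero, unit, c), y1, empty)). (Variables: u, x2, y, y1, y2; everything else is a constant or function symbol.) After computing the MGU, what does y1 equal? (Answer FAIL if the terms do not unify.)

f(wrap(c), unit)

Decompose tup/3: tup(y, empty, x2) =?= tup(x2, empty, wrap(c)),  u =?= y,  tup(y2, f(x2, unit), empty) =?= tup(tup(zero, unit, c), y1, empty).
Decompose tup/3: y =?= x2,  empty =?= empty,  x2 =?= wrap(c).
Bind y := x2; substituting into the one remaining equation that mentions y gives: u =?= x2.
Delete trivial equation empty =?= empty.
Bind x2 := wrap(c); substituting into the remaining equations gives: u =?= wrap(c),  tup(y2, f(wrap(c), unit), empty) =?= tup(tup(zero, unit, c), y1, empty). Substituting into the earlier binding gives y := wrap(c).
Bind u := wrap(c); no other remaining equation mentions u.
Decompose tup/3: y2 =?= tup(zero, unit, c),  f(wrap(c), unit) =?= y1,  empty =?= empty.
Bind y2 := tup(zero, unit, c); no other remaining equation mentions y2.
Bind y1 := f(wrap(c), unit); no other remaining equation mentions y1.
Delete trivial equation empty =?= empty.
MGU = { y ↦ wrap(c), x2 ↦ wrap(c), u ↦ wrap(c), y2 ↦ tup(zero, unit, c), y1 ↦ f(wrap(c), unit) }, so y1 ↦ f(wrap(c), unit).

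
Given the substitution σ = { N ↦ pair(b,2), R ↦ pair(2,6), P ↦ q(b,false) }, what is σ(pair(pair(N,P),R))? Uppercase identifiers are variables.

pair(pair(pair(b,2),q(b,false)),pair(2,6))

Replace each occurrence of N with pair(b,2).
Replace each occurrence of R with pair(2,6).
Replace each occurrence of P with q(b,false).
Result: pair(pair(pair(b,2),q(b,false)),pair(2,6)).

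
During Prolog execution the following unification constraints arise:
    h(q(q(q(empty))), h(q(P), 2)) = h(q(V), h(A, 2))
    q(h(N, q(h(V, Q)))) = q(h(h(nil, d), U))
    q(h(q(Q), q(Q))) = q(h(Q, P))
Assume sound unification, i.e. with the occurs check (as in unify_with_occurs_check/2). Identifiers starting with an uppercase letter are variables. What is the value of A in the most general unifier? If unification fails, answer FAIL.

Decompose h/2: q(q(q(empty))) = q(V),  h(q(P), 2) = h(A, 2).
Decompose q/1: q(q(empty)) = V.
Bind V := q(q(empty)); substituting into the one remaining equation that mentions V gives: q(h(N, q(h(q(q(empty)), Q)))) = q(h(h(nil, d), U)).
Decompose h/2: q(P) = A,  2 = 2.
Bind A := q(P); no other remaining equation mentions A.
Delete trivial equation 2 = 2.
Decompose q/1: h(N, q(h(q(q(empty)), Q))) = h(h(nil, d), U).
Decompose h/2: N = h(nil, d),  q(h(q(q(empty)), Q)) = U.
Bind N := h(nil, d); no other remaining equation mentions N.
Bind U := q(h(q(q(empty)), Q)); no other remaining equation mentions U.
Decompose q/1: h(q(Q), q(Q)) = h(Q, P).
Decompose h/2: q(Q) = Q,  q(Q) = P.
Occurs check fails: Q occurs in q(Q); the equation Q = q(Q) has no finite solution.

FAIL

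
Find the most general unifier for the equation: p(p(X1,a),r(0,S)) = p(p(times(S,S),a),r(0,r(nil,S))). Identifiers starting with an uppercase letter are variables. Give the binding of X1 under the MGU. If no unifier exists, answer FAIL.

FAIL

Decompose p/2: p(X1,a) = p(times(S,S),a),  r(0,S) = r(0,r(nil,S)).
Decompose p/2: X1 = times(S,S),  a = a.
Bind X1 := times(S,S); no other remaining equation mentions X1.
Delete trivial equation a = a.
Decompose r/2: 0 = 0,  S = r(nil,S).
Delete trivial equation 0 = 0.
Occurs check fails: S occurs in r(nil,S); the equation S = r(nil,S) has no finite solution.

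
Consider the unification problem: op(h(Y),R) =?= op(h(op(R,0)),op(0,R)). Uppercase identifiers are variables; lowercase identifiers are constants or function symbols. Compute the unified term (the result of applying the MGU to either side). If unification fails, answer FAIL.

FAIL

Decompose op/2: h(Y) =?= h(op(R,0)),  R =?= op(0,R).
Decompose h/1: Y =?= op(R,0).
Bind Y := op(R,0); no other remaining equation mentions Y.
Occurs check fails: R occurs in op(0,R); the equation R =?= op(0,R) has no finite solution.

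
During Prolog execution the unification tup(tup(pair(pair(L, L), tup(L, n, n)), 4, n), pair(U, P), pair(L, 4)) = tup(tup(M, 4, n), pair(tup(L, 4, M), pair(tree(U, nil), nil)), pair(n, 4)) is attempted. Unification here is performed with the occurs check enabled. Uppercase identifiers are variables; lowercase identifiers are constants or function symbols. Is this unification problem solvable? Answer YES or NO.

Decompose tup/3: tup(pair(pair(L, L), tup(L, n, n)), 4, n) = tup(M, 4, n),  pair(U, P) = pair(tup(L, 4, M), pair(tree(U, nil), nil)),  pair(L, 4) = pair(n, 4).
Decompose tup/3: pair(pair(L, L), tup(L, n, n)) = M,  4 = 4,  n = n.
Bind M := pair(pair(L, L), tup(L, n, n)); substituting into the one remaining equation that mentions M gives: pair(U, P) = pair(tup(L, 4, pair(pair(L, L), tup(L, n, n))), pair(tree(U, nil), nil)).
Delete trivial equation 4 = 4.
Delete trivial equation n = n.
Decompose pair/2: U = tup(L, 4, pair(pair(L, L), tup(L, n, n))),  P = pair(tree(U, nil), nil).
Bind U := tup(L, 4, pair(pair(L, L), tup(L, n, n))); substituting into the one remaining equation that mentions U gives: P = pair(tree(tup(L, 4, pair(pair(L, L), tup(L, n, n))), nil), nil).
Bind P := pair(tree(tup(L, 4, pair(pair(L, L), tup(L, n, n))), nil), nil); no other remaining equation mentions P.
Decompose pair/2: L = n,  4 = 4.
Bind L := n; no other remaining equation mentions L. Substituting into the earlier bindings gives M := pair(pair(n, n), tup(n, n, n)), U := tup(n, 4, pair(pair(n, n), tup(n, n, n))), P := pair(tree(tup(n, 4, pair(pair(n, n), tup(n, n, n))), nil), nil).
Delete trivial equation 4 = 4.
No equations remain and no clash or occurs-check failure arose, so a unifier exists.

YES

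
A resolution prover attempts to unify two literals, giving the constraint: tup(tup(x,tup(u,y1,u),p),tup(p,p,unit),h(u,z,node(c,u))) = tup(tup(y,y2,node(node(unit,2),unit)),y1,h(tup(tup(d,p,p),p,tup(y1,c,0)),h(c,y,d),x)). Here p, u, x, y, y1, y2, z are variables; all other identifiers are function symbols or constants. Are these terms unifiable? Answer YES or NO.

YES

Decompose tup/3: tup(x,tup(u,y1,u),p) = tup(y,y2,node(node(unit,2),unit)),  tup(p,p,unit) = y1,  h(u,z,node(c,u)) = h(tup(tup(d,p,p),p,tup(y1,c,0)),h(c,y,d),x).
Decompose tup/3: x = y,  tup(u,y1,u) = y2,  p = node(node(unit,2),unit).
Bind x := y; substituting into the one remaining equation that mentions x gives: h(u,z,node(c,u)) = h(tup(tup(d,p,p),p,tup(y1,c,0)),h(c,y,d),y).
Bind y2 := tup(u,y1,u); no other remaining equation mentions y2.
Bind p := node(node(unit,2),unit); substituting into the remaining equations gives: tup(node(node(unit,2),unit),node(node(unit,2),unit),unit) = y1,  h(u,z,node(c,u)) = h(tup(tup(d,node(node(unit,2),unit),node(node(unit,2),unit)),node(node(unit,2),unit),tup(y1,c,0)),h(c,y,d),y).
Bind y1 := tup(node(node(unit,2),unit),node(node(unit,2),unit),unit); substituting into the remaining equation gives: h(u,z,node(c,u)) = h(tup(tup(d,node(node(unit,2),unit),node(node(unit,2),unit)),node(node(unit,2),unit),tup(tup(node(node(unit,2),unit),node(node(unit,2),unit),unit),c,0)),h(c,y,d),y). Substituting into the earlier binding gives y2 := tup(u,tup(node(node(unit,2),unit),node(node(unit,2),unit),unit),u).
Decompose h/3: u = tup(tup(d,node(node(unit,2),unit),node(node(unit,2),unit)),node(node(unit,2),unit),tup(tup(node(node(unit,2),unit),node(node(unit,2),unit),unit),c,0)),  z = h(c,y,d),  node(c,u) = y.
Bind u := tup(tup(d,node(node(unit,2),unit),node(node(unit,2),unit)),node(node(unit,2),unit),tup(tup(node(node(unit,2),unit),node(node(unit,2),unit),unit),c,0)); substituting into the one remaining equation that mentions u gives: node(c,tup(tup(d,node(node(unit,2),unit),node(node(unit,2),unit)),node(node(unit,2),unit),tup(tup(node(node(unit,2),unit),node(node(unit,2),unit),unit),c,0))) = y. Substituting into the earlier binding gives y2 := tup(tup(tup(d,node(node(unit,2),unit),node(node(unit,2),unit)),node(node(unit,2),unit),tup(tup(node(node(unit,2),unit),node(node(unit,2),unit),unit),c,0)),tup(node(node(unit,2),unit),node(node(unit,2),unit),unit),tup(tup(d,node(node(unit,2),unit),node(node(unit,2),unit)),node(node(unit,2),unit),tup(tup(node(node(unit,2),unit),node(node(unit,2),unit),unit),c,0))).
Bind z := h(c,y,d); no other remaining equation mentions z.
Bind y := node(c,tup(tup(d,node(node(unit,2),unit),node(node(unit,2),unit)),node(node(unit,2),unit),tup(tup(node(node(unit,2),unit),node(node(unit,2),unit),unit),c,0))). Substituting into the earlier bindings gives x := node(c,tup(tup(d,node(node(unit,2),unit),node(node(unit,2),unit)),node(node(unit,2),unit),tup(tup(node(node(unit,2),unit),node(node(unit,2),unit),unit),c,0))), z := h(c,node(c,tup(tup(d,node(node(unit,2),unit),node(node(unit,2),unit)),node(node(unit,2),unit),tup(tup(node(node(unit,2),unit),node(node(unit,2),unit),unit),c,0))),d).
No equations remain and no clash or occurs-check failure arose, so a unifier exists.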